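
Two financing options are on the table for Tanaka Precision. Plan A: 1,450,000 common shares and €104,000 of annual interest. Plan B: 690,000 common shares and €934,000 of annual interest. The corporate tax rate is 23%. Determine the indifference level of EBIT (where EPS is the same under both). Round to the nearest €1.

At indifference, (EBIT − 104,000)(1 − t)/1,450,000 = (EBIT − 934,000)(1 − t)/690,000.
The (1 − t) factor cancels: (EBIT − 104,000) × 690,000 = (EBIT − 934,000) × 1,450,000.
EBIT × (1,450,000 − 690,000) = 934,000 × 1,450,000 − 104,000 × 690,000 = 1,282,540,000,000, so EBIT = 1,282,540,000,000 ÷ 760,000 = 1,687,552.63.

€1,687,553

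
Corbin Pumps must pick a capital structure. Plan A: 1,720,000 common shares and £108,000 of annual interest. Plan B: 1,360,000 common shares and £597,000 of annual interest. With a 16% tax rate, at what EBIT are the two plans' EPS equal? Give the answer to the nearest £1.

Set EPS_A = EPS_B: (EBIT − £108,000)(1 − 0.16) ÷ 1,720,000 = (EBIT − £597,000)(1 − 0.16) ÷ 1,360,000.
The (1 − t) factor cancels: (EBIT − 108,000) × 1,360,000 = (EBIT − 597,000) × 1,720,000.
Solving, EBIT = (597,000·1,720,000 − 108,000·1,360,000) / (1,720,000 − 1,360,000) = 879,960,000,000 / 360,000 = 2,444,333.33.

£2,444,333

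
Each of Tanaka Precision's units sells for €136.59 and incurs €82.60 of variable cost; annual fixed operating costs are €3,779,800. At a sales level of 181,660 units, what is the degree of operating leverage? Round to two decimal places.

Contribution at this volume is 181,660 × €53.99 = €9,807,823.40.
Operating income = contribution − fixed costs = €9,807,823.40 − €3,779,800 = €6,028,023.40.
So DOL = total CM / EBIT = €9,807,823.40 / €6,028,023.40 = 1.6270.

1.63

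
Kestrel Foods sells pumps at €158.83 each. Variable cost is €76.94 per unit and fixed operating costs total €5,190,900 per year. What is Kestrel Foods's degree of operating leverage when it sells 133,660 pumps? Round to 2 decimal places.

1.90

At 133,660 units, contribution = 133,660 × €81.89 = €10,945,417.40.
EBIT = €10,945,417.40 − €5,190,900 = €5,754,517.40.
Degree of operating leverage = €10,945,417.40 / €5,754,517.40 = 1.9021.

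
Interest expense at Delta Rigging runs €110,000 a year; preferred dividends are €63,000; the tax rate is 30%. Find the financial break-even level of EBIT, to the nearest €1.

€200,000

Grossing the preferred dividend up to pre-tax terms: €63,000 / (1 − 0.30) = €90,000.00.
Financial break-even EBIT = interest + D_p ÷ (1 − t) = €110,000 + €90,000.00 = €200,000.00.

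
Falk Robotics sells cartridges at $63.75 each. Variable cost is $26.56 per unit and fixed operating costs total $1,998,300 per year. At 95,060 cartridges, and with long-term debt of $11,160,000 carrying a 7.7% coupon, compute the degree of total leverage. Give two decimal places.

5.22

Contribution at this volume is 95,060 × $37.19 = $3,535,281.40.
EBIT = $3,535,281.40 − $1,998,300 = $1,536,981.40. Interest = $859,320.00, so EBIT − I = $677,661.40.
DCL = contribution ÷ (EBIT − I) = $3,535,281.40 ÷ $677,661.40 = 5.2169.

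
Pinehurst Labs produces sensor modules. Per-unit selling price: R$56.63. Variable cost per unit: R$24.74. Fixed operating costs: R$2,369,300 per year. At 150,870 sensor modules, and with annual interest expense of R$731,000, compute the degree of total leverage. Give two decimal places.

2.81

At 150,870 units, contribution = 150,870 × R$31.89 = R$4,811,244.30.
EBIT = R$4,811,244.30 − R$2,369,300 = R$2,441,944.30. Interest = R$731,000.00.
DOL = R$4,811,244.30 ÷ R$2,441,944.30 = 1.9703; DFL = R$2,441,944.30 ÷ R$1,710,944.30 = 1.4272.
DCL = DOL × DFL = 1.9703 × 1.4272 = 2.8120.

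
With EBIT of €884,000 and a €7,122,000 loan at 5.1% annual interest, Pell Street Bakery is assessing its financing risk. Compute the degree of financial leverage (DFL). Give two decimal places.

1.70

Annual interest charges come to €363,222.00.
Degree of financial leverage = EBIT / (EBIT − interest) = €884,000 / €520,778.00 = 1.6975.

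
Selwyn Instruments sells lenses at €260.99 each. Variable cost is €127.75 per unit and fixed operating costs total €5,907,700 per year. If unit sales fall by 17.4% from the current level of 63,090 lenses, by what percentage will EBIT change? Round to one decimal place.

-58.5%

Contribution at this volume is 63,090 × €133.24 = €8,406,111.60.
EBIT = €8,406,111.60 − €5,907,700 = €2,498,411.60.
So DOL = total CM / EBIT = €8,406,111.60 / €2,498,411.60 = 3.3646.
Operating income changes by 3.3646 × -17.4% = -58.5%.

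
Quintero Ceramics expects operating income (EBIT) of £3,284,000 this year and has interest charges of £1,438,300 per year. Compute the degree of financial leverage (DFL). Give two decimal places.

1.78

Annual interest charges come to £1,438,300.00.
Degree of financial leverage = EBIT / (EBIT − interest) = £3,284,000 / £1,845,700.00 = 1.7793.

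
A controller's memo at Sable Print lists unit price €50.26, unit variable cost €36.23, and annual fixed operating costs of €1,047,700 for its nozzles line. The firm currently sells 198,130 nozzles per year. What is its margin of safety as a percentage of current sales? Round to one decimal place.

62.3%

Unit CM = price − variable cost = €50.26 − €36.23 = €14.03. Break-even units = €1,047,700 ÷ €14.03 = 74,675.69; break-even revenue = 74,675.69 × €50.26 = €3,753,200.43.
Current sales = 198,130 × €50.26 = €9,958,013.80.
Margin of safety = (€9,958,013.80 − €3,753,200.43) ÷ €9,958,013.80 = 62.3%.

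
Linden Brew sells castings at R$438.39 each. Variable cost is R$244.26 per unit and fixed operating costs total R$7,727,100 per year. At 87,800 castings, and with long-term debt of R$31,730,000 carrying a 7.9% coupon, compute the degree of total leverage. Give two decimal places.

2.50

Contribution at this volume is 87,800 × R$194.13 = R$17,044,614.00.
Operating income = contribution − fixed costs = R$17,044,614.00 − R$7,727,100 = R$9,317,514.00. Interest = R$2,506,670.00, so EBIT − I = R$6,810,844.00.
Degree of total leverage = total CM / (EBIT − interest) = R$17,044,614.00 / R$6,810,844.00 = 2.5026.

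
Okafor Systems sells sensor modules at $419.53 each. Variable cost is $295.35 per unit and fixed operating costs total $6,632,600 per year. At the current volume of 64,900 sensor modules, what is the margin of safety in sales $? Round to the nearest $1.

Contribution margin per unit = $419.53 − $295.35 = $124.18. Break-even units = $6,632,600 ÷ $124.18 = 53,411.18; break-even revenue = 53,411.18 × $419.53 = $22,407,591.22.
Actual sales revenue = 64,900 × $419.53 = $27,227,497.00.
Margin of safety = $27,227,497.00 − $22,407,591.22 = $4,819,906.

$4,819,906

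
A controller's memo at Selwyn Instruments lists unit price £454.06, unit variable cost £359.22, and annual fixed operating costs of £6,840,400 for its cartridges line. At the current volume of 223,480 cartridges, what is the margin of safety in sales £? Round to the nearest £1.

Each unit contributes £454.06 − £359.22 = £94.84. Break-even units = £6,840,400 ÷ £94.84 = 72,125.69; break-even revenue = 72,125.69 × £454.06 = £32,749,388.70.
Actual sales revenue = 223,480 × £454.06 = £101,473,328.80.
Margin of safety = £101,473,328.80 − £32,749,388.70 = £68,723,940.

£68,723,940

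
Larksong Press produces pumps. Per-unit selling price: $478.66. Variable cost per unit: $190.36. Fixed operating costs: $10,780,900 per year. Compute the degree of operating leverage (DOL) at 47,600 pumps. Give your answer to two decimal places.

At 47,600 units, contribution = 47,600 × $288.30 = $13,723,080.00.
Operating income = contribution − fixed costs = $13,723,080.00 − $10,780,900 = $2,942,180.00.
So DOL = total CM / EBIT = $13,723,080.00 / $2,942,180.00 = 4.6643.

4.66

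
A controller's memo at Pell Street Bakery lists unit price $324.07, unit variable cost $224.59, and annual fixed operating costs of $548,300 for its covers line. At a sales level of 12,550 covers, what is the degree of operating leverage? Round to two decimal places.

Contribution at this volume is 12,550 × $99.48 = $1,248,474.00.
Operating income = contribution − fixed costs = $1,248,474.00 − $548,300 = $700,174.00.
So DOL = total CM / EBIT = $1,248,474.00 / $700,174.00 = 1.7831.

1.78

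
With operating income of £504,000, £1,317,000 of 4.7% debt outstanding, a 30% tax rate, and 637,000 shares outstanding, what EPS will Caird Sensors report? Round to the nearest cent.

Interest = £61,899.00, so EBT = £504,000 − £61,899.00 = £442,101.00.
After tax at 30%: net income = £442,101.00 × 0.70 = £309,470.70.
EPS = £309,470.70 ÷ 637,000 = £0.49.

£0.49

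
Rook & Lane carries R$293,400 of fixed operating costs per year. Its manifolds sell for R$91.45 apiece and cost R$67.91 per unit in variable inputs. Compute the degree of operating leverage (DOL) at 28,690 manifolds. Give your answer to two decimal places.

1.77

At 28,690 units, contribution = 28,690 × R$23.54 = R$675,362.60.
EBIT = R$675,362.60 − R$293,400 = R$381,962.60.
DOL = contribution ÷ EBIT = R$675,362.60 ÷ R$381,962.60 = 1.7681.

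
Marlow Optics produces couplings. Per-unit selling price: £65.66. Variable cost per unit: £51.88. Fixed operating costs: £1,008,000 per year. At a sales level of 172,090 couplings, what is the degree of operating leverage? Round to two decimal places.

Contribution at this volume is 172,090 × £13.78 = £2,371,400.20.
EBIT = £2,371,400.20 − £1,008,000 = £1,363,400.20.
Degree of operating leverage = £2,371,400.20 / £1,363,400.20 = 1.7393.

1.74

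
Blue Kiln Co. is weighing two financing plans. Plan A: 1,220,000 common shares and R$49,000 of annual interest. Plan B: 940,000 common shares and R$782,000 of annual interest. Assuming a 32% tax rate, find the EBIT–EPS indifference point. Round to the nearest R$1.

At indifference, (EBIT − 49,000)(1 − t)/1,220,000 = (EBIT − 782,000)(1 − t)/940,000.
The (1 − t) factor cancels: (EBIT − 49,000) × 940,000 = (EBIT − 782,000) × 1,220,000.
EBIT × (1,220,000 − 940,000) = 782,000 × 1,220,000 − 49,000 × 940,000 = 907,980,000,000, so EBIT = 907,980,000,000 ÷ 280,000 = 3,242,785.71.

R$3,242,786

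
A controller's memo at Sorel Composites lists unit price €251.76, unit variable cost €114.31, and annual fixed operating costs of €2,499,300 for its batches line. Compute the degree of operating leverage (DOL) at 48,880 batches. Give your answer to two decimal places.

Total contribution margin = 48,880 × €137.45 = €6,718,556.00.
Operating income = contribution − fixed costs = €6,718,556.00 − €2,499,300 = €4,219,256.00.
Degree of operating leverage = €6,718,556.00 / €4,219,256.00 = 1.5924.

1.59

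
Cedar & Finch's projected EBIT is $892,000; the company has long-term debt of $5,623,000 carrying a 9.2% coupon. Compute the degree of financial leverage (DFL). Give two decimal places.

2.38

Interest = $517,316.00.
Degree of financial leverage = EBIT / (EBIT − interest) = $892,000 / $374,684.00 = 2.3807.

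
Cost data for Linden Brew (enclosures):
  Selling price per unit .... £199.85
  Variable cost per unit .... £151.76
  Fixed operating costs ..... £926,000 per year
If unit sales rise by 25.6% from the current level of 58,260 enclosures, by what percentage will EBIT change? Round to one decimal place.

Contribution at this volume is 58,260 × £48.09 = £2,801,723.40.
Operating income = contribution − fixed costs = £2,801,723.40 − £926,000 = £1,875,723.40.
Degree of operating leverage = £2,801,723.40 / £1,875,723.40 = 1.4937.
So EBIT moves 1.4937 × (+25.6%) = +38.2%.

+38.2%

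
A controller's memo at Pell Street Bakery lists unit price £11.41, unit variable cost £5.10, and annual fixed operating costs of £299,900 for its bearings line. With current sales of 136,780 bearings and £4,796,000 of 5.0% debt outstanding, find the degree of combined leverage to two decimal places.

2.67

Total contribution margin = 136,780 × £6.31 = £863,081.80.
Subtracting fixed costs: EBIT = £863,081.80 − £299,900 = £563,181.80. Interest = £239,800.00, so EBIT − I = £323,381.80.
Degree of total leverage = total CM / (EBIT − interest) = £863,081.80 / £323,381.80 = 2.6689.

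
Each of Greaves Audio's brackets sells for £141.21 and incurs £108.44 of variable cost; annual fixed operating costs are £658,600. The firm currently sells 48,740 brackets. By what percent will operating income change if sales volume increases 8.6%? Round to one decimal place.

Total contribution margin = 48,740 × £32.77 = £1,597,209.80.
Operating income = contribution − fixed costs = £1,597,209.80 − £658,600 = £938,609.80.
Degree of operating leverage = £1,597,209.80 / £938,609.80 = 1.7017.
So EBIT moves 1.7017 × (+8.6%) = +14.6%.

+14.6%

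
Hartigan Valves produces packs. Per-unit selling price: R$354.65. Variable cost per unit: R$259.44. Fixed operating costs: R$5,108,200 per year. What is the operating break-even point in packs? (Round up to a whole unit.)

Unit CM = price − variable cost = R$354.65 − R$259.44 = R$95.21.
Break-even volume = fixed costs ÷ CM per unit = R$5,108,200 ÷ R$95.21 = 53,651.93, so 53,652 packs.

53,652 packs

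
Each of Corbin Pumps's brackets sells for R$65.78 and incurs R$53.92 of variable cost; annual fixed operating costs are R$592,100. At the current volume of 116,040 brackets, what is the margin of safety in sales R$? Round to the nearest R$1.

R$4,349,103

Each unit contributes R$65.78 − R$53.92 = R$11.86. Break-even units = R$592,100 ÷ R$11.86 = 49,924.11; break-even revenue = 49,924.11 × R$65.78 = R$3,284,008.26.
Current sales = 116,040 × R$65.78 = R$7,633,111.20.
Margin of safety = R$7,633,111.20 − R$3,284,008.26 = R$4,349,103.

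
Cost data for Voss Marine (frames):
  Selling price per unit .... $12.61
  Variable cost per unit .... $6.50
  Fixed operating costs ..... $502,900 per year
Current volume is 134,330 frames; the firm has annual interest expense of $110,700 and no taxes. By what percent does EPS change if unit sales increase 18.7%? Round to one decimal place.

Contribution at this volume is 134,330 × $6.11 = $820,756.30.
EBIT = $820,756.30 − $502,900 = $317,856.30.
After interest of $110,700.00, pre-tax earnings = $207,156.30.
Degree of combined leverage = contribution ÷ (EBIT − I) = $820,756.30 ÷ $207,156.30 = 3.9620.
%ΔEPS = DCL × %ΔSales = 3.9620 × +18.7% = +74.1%.

+74.1%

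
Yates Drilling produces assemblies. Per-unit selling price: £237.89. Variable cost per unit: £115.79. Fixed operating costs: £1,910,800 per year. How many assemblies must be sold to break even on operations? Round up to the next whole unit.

15,650 assemblies

Each unit contributes £237.89 − £115.79 = £122.10.
Break-even volume = fixed costs ÷ CM per unit = £1,910,800 ÷ £122.10 = 15,649.47, so 15,650 assemblies.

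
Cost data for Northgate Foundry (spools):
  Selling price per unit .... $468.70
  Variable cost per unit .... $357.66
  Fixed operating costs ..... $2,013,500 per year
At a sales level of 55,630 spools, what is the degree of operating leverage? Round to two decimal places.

1.48

Total contribution margin = 55,630 × $111.04 = $6,177,155.20.
Operating income = contribution − fixed costs = $6,177,155.20 − $2,013,500 = $4,163,655.20.
Degree of operating leverage = $6,177,155.20 / $4,163,655.20 = 1.4836.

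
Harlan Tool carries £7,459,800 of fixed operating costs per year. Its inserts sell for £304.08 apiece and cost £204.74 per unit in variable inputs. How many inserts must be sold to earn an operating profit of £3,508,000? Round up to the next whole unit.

110,407 inserts

Each unit contributes £304.08 − £204.74 = £99.34.
Required volume = (fixed costs + target profit) ÷ CM = (£7,459,800 + £3,508,000) ÷ £99.34 = 110,406.68, so 110,407 inserts.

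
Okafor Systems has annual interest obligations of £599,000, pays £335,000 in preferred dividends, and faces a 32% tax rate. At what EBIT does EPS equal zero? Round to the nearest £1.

£1,091,647

Preferred dividends are paid after tax, so their pre-tax equivalent is £335,000 ÷ (1 − 0.32) = £492,647.06.
Financial break-even EBIT = interest + D_p ÷ (1 − t) = £599,000 + £492,647.06 = £1,091,647.06.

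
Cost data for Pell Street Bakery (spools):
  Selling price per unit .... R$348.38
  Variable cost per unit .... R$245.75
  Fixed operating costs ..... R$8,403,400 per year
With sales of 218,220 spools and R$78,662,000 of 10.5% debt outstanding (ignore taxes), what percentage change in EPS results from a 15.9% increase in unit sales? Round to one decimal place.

Contribution at this volume is 218,220 × R$102.63 = R$22,395,918.60.
Operating income = contribution − fixed costs = R$22,395,918.60 − R$8,403,400 = R$13,992,518.60.
After interest of R$8,259,510.00, pre-tax earnings = R$5,733,008.60.
Degree of combined leverage = contribution ÷ (EBIT − I) = R$22,395,918.60 ÷ R$5,733,008.60 = 3.9065.
EPS therefore changes by 3.9065 × (+15.9%) = +62.1%.

+62.1%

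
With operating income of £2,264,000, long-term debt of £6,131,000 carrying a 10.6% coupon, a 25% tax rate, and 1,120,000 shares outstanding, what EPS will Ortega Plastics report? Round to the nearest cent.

£1.08

Pre-tax income = £2,264,000 − £649,886.00 = £1,614,114.00.
Net income = £1,614,114.00 × (1 − 0.25) = £1,210,585.50.
EPS = £1,210,585.50 ÷ 1,120,000 = £1.08.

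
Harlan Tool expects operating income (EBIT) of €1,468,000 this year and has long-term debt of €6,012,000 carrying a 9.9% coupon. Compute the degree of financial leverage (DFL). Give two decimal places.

1.68

Interest = €595,188.00.
DFL = EBIT ÷ (EBIT − I) = €1,468,000 ÷ (€1,468,000 − €595,188.00) = €1,468,000 ÷ €872,812.00 = 1.6819.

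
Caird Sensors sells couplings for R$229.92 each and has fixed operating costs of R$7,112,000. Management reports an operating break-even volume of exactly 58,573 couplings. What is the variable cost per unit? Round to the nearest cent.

R$108.50

At break-even, FC = Q × (P − VC), so P − VC = R$7,112,000 ÷ 58,573 = R$121.4211.
Hence VC = price − CM = R$229.92 − R$121.4211 = R$108.50.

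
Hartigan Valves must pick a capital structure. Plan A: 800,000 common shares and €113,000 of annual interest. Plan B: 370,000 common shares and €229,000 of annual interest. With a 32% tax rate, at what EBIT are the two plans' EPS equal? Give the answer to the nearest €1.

€328,814

At indifference, (EBIT − 113,000)(1 − t)/800,000 = (EBIT − 229,000)(1 − t)/370,000.
Cancelling (1 − t) and cross-multiplying: 370,000·(EBIT − 113,000) = 800,000·(EBIT − 229,000).
Solving, EBIT = (229,000·800,000 − 113,000·370,000) / (800,000 − 370,000) = 141,390,000,000 / 430,000 = 328,813.95.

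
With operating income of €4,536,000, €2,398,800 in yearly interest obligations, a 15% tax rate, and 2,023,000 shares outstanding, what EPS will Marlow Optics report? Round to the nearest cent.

Interest = €2,398,800.00, so EBT = €4,536,000 − €2,398,800.00 = €2,137,200.00.
After tax at 15%: net income = €2,137,200.00 × 0.85 = €1,816,620.00.
Per share: €1,816,620.00 / 2,023,000 shares = €0.90.

€0.90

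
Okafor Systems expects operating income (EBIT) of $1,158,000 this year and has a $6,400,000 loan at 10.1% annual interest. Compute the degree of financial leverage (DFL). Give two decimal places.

Annual interest charges come to $646,400.00.
DFL = EBIT ÷ (EBIT − I) = $1,158,000 ÷ ($1,158,000 − $646,400.00) = $1,158,000 ÷ $511,600.00 = 2.2635.

2.26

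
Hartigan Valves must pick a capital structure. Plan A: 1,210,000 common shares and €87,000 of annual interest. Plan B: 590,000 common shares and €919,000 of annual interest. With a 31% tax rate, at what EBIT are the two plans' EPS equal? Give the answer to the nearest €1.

Set EPS_A = EPS_B: (EBIT − €87,000)(1 − 0.31) ÷ 1,210,000 = (EBIT − €919,000)(1 − 0.31) ÷ 590,000.
The (1 − t) factor cancels: (EBIT − 87,000) × 590,000 = (EBIT − 919,000) × 1,210,000.
EBIT × (1,210,000 − 590,000) = 919,000 × 1,210,000 − 87,000 × 590,000 = 1,060,660,000,000, so EBIT = 1,060,660,000,000 ÷ 620,000 = 1,710,741.94.

€1,710,742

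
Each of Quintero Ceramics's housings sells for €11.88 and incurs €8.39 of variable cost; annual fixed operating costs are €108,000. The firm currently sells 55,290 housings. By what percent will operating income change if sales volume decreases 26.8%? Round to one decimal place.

-60.9%

Total contribution margin = 55,290 × €3.49 = €192,962.10.
EBIT = €192,962.10 − €108,000 = €84,962.10.
Degree of operating leverage = €192,962.10 / €84,962.10 = 2.2712.
So EBIT moves 2.2712 × (-26.8%) = -60.9%.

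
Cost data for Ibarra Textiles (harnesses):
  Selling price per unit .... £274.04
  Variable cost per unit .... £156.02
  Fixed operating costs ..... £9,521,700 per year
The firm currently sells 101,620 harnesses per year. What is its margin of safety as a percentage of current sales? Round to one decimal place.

20.6%

Unit CM = price − variable cost = £274.04 − £156.02 = £118.02. Break-even units = £9,521,700 ÷ £118.02 = 80,678.70; break-even revenue = 80,678.70 × £274.04 = £22,109,190.54.
Actual sales revenue = 101,620 × £274.04 = £27,847,944.80.
Margin of safety = (£27,847,944.80 − £22,109,190.54) ÷ £27,847,944.80 = 20.6%.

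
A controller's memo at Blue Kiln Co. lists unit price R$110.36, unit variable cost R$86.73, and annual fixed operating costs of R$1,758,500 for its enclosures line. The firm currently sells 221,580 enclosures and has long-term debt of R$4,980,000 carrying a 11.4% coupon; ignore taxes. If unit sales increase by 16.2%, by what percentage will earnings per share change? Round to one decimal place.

Total contribution margin = 221,580 × R$23.63 = R$5,235,935.40.
Subtracting fixed costs: EBIT = R$5,235,935.40 − R$1,758,500 = R$3,477,435.40.
After interest of R$567,720.00, pre-tax earnings = R$2,909,715.40.
DCL = total CM / (EBIT − I) = R$5,235,935.40 / R$2,909,715.40 = 1.7995.
%ΔEPS = DCL × %ΔSales = 1.7995 × +16.2% = +29.2%.

+29.2%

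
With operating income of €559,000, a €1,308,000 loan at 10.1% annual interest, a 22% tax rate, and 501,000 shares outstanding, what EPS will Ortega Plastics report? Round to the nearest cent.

Pre-tax income = €559,000 − €132,108.00 = €426,892.00.
Net income = €426,892.00 × (1 − 0.22) = €332,975.76.
EPS = €332,975.76 ÷ 501,000 = €0.66.

€0.66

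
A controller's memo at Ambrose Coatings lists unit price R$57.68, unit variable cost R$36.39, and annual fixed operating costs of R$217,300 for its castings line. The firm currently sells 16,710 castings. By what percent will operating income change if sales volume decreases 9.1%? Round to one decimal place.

Contribution at this volume is 16,710 × R$21.29 = R$355,755.90.
Operating income = contribution − fixed costs = R$355,755.90 − R$217,300 = R$138,455.90.
Degree of operating leverage = R$355,755.90 / R$138,455.90 = 2.5695.
%ΔEBIT = DOL × %ΔSales = 2.5695 × -9.1% = -23.4%.

-23.4%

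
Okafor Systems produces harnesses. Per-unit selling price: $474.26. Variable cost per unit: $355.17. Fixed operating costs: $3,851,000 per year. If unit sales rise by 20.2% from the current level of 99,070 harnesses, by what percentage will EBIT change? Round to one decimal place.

+30.0%

Total contribution margin = 99,070 × $119.09 = $11,798,246.30.
Subtracting fixed costs: EBIT = $11,798,246.30 − $3,851,000 = $7,947,246.30.
Degree of operating leverage = $11,798,246.30 / $7,947,246.30 = 1.4846.
%ΔEBIT = DOL × %ΔSales = 1.4846 × +20.2% = +30.0%.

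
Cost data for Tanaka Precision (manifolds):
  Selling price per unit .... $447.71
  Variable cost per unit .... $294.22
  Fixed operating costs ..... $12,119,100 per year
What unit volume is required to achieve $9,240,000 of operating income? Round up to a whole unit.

Unit CM = price − variable cost = $447.71 − $294.22 = $153.49.
Required volume = (fixed costs + target profit) ÷ CM = ($12,119,100 + $9,240,000) ÷ $153.49 = 139,156.30, so 139,157 manifolds.

139,157 manifolds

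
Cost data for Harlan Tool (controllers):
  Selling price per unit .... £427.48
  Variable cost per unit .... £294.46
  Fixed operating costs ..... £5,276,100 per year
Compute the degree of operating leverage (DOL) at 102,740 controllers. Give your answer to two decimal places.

Total contribution margin = 102,740 × £133.02 = £13,666,474.80.
Operating income = contribution − fixed costs = £13,666,474.80 − £5,276,100 = £8,390,374.80.
Degree of operating leverage = £13,666,474.80 / £8,390,374.80 = 1.6288.

1.63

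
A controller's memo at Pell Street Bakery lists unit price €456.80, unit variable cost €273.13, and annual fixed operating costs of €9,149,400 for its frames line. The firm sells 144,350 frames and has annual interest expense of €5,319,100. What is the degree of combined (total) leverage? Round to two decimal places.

Contribution at this volume is 144,350 × €183.67 = €26,512,764.50.
Operating income = contribution − fixed costs = €26,512,764.50 − €9,149,400 = €17,363,364.50. Interest = €5,319,100.00, so EBIT − I = €12,044,264.50.
DCL = contribution ÷ (EBIT − I) = €26,512,764.50 ÷ €12,044,264.50 = 2.2013.

2.20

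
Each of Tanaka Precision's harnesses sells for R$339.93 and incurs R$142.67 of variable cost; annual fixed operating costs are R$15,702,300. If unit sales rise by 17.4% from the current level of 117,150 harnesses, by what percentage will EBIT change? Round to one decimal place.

+54.3%

Contribution at this volume is 117,150 × R$197.26 = R$23,109,009.00.
Subtracting fixed costs: EBIT = R$23,109,009.00 − R$15,702,300 = R$7,406,709.00.
So DOL = total CM / EBIT = R$23,109,009.00 / R$7,406,709.00 = 3.1200.
So EBIT moves 3.1200 × (+17.4%) = +54.3%.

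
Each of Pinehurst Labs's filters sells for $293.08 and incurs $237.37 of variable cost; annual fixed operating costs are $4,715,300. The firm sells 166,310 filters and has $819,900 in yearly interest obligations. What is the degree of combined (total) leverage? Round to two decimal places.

At 166,310 units, contribution = 166,310 × $55.71 = $9,265,130.10.
Subtracting fixed costs: EBIT = $9,265,130.10 − $4,715,300 = $4,549,830.10. Interest = $819,900.00.
DOL = $9,265,130.10 ÷ $4,549,830.10 = 2.0364; DFL = $4,549,830.10 ÷ $3,729,930.10 = 1.2198.
Combined leverage = 2.0364 × 1.2198 = 2.4840.

2.48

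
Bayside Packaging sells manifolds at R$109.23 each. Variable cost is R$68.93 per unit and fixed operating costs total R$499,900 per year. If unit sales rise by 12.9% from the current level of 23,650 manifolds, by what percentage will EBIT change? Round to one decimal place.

+27.1%

Total contribution margin = 23,650 × R$40.30 = R$953,095.00.
Operating income = contribution − fixed costs = R$953,095.00 − R$499,900 = R$453,195.00.
So DOL = total CM / EBIT = R$953,095.00 / R$453,195.00 = 2.1031.
Operating income changes by 2.1031 × +12.9% = +27.1%.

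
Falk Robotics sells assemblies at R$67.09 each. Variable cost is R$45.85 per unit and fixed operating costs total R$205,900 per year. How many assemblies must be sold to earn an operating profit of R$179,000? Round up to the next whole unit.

18,122 assemblies

Contribution margin per unit = R$67.09 − R$45.85 = R$21.24.
Required volume = (fixed costs + target profit) ÷ CM = (R$205,900 + R$179,000) ÷ R$21.24 = 18,121.47, so 18,122 assemblies.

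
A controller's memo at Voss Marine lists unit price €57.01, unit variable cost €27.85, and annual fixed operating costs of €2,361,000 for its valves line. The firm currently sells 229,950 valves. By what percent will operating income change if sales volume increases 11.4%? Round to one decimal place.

Total contribution margin = 229,950 × €29.16 = €6,705,342.00.
EBIT = €6,705,342.00 − €2,361,000 = €4,344,342.00.
DOL = contribution ÷ EBIT = €6,705,342.00 ÷ €4,344,342.00 = 1.5435.
%ΔEBIT = DOL × %ΔSales = 1.5435 × +11.4% = +17.6%.

+17.6%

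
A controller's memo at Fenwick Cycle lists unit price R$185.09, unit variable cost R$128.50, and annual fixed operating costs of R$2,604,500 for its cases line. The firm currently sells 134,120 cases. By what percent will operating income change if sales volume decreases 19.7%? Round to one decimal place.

-30.0%

At 134,120 units, contribution = 134,120 × R$56.59 = R$7,589,850.80.
EBIT = R$7,589,850.80 − R$2,604,500 = R$4,985,350.80.
So DOL = total CM / EBIT = R$7,589,850.80 / R$4,985,350.80 = 1.5224.
%ΔEBIT = DOL × %ΔSales = 1.5224 × -19.7% = -30.0%.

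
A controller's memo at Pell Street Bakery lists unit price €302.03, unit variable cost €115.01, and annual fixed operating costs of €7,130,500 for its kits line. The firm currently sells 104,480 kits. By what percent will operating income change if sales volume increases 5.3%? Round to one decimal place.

At 104,480 units, contribution = 104,480 × €187.02 = €19,539,849.60.
Operating income = contribution − fixed costs = €19,539,849.60 − €7,130,500 = €12,409,349.60.
DOL = contribution ÷ EBIT = €19,539,849.60 ÷ €12,409,349.60 = 1.5746.
%ΔEBIT = DOL × %ΔSales = 1.5746 × +5.3% = +8.3%.

+8.3%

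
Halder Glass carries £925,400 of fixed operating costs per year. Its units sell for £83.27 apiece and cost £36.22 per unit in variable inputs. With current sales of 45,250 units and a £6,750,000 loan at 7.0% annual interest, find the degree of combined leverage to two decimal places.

At 45,250 units, contribution = 45,250 × £47.05 = £2,129,012.50.
Subtracting fixed costs: EBIT = £2,129,012.50 − £925,400 = £1,203,612.50. Interest = £472,500.00.
DOL = £2,129,012.50 ÷ £1,203,612.50 = 1.7689; DFL = £1,203,612.50 ÷ £731,112.50 = 1.6463.
Combined leverage = 1.7689 × 1.6463 = 2.9121.

2.91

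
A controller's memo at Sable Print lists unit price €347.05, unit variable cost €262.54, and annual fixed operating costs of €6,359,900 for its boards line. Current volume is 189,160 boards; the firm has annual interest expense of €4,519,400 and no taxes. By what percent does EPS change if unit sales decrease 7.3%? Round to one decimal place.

-22.9%

Contribution at this volume is 189,160 × €84.51 = €15,985,911.60.
Subtracting fixed costs: EBIT = €15,985,911.60 − €6,359,900 = €9,626,011.60.
Interest = €4,519,400.00, so EBIT − I = €5,106,611.60.
DCL = total CM / (EBIT − I) = €15,985,911.60 / €5,106,611.60 = 3.1304.
EPS therefore changes by 3.1304 × (-7.3%) = -22.9%.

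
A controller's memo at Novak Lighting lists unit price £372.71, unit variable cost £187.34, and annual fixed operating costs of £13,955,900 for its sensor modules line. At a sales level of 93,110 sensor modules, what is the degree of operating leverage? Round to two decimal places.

Total contribution margin = 93,110 × £185.37 = £17,259,800.70.
Subtracting fixed costs: EBIT = £17,259,800.70 − £13,955,900 = £3,303,900.70.
Degree of operating leverage = £17,259,800.70 / £3,303,900.70 = 5.2241.

5.22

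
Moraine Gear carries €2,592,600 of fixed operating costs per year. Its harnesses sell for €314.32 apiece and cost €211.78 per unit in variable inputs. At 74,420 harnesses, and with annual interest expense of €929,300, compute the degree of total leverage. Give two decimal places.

Contribution at this volume is 74,420 × €102.54 = €7,631,026.80.
Operating income = contribution − fixed costs = €7,631,026.80 − €2,592,600 = €5,038,426.80. Interest = €929,300.00, so EBIT − I = €4,109,126.80.
DCL = contribution ÷ (EBIT − I) = €7,631,026.80 ÷ €4,109,126.80 = 1.8571.

1.86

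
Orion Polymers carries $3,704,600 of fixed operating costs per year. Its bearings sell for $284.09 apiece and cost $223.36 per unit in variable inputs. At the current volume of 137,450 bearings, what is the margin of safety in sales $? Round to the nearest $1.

Each unit contributes $284.09 − $223.36 = $60.73. Break-even units = $3,704,600 ÷ $60.73 = 61,001.15; break-even revenue = 61,001.15 × $284.09 = $17,329,817.45.
Current sales = 137,450 × $284.09 = $39,048,170.50.
Margin of safety = $39,048,170.50 − $17,329,817.45 = $21,718,353.

$21,718,353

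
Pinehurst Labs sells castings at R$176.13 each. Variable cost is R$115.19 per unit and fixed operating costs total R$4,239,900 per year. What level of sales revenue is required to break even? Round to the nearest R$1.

R$12,254,243

Contribution margin per unit = R$176.13 − R$115.19 = R$60.94, a CM ratio of R$60.94 ÷ R$176.13 = 0.3460.
Break-even revenue = fixed costs × price ÷ CM = R$4,239,900 × R$176.13 ÷ R$60.94 = R$12,254,243.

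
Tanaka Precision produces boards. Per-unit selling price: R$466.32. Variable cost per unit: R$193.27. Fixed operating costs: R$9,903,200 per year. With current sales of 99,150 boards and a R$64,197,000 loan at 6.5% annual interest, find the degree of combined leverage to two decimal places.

2.08

Total contribution margin = 99,150 × R$273.05 = R$27,072,907.50.
Subtracting fixed costs: EBIT = R$27,072,907.50 − R$9,903,200 = R$17,169,707.50. Interest = R$4,172,805.00, so EBIT − I = R$12,996,902.50.
DCL = contribution ÷ (EBIT − I) = R$27,072,907.50 ÷ R$12,996,902.50 = 2.0830.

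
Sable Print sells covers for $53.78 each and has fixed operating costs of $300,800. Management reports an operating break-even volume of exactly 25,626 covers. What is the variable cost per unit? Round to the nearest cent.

At break-even, FC = Q × (P − VC), so P − VC = $300,800 ÷ 25,626 = $11.7381.
Hence VC = price − CM = $53.78 − $11.7381 = $42.04.

$42.04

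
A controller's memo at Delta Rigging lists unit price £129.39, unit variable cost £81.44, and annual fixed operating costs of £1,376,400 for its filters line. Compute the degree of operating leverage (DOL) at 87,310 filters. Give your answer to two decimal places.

1.49

Total contribution margin = 87,310 × £47.95 = £4,186,514.50.
Subtracting fixed costs: EBIT = £4,186,514.50 − £1,376,400 = £2,810,114.50.
Degree of operating leverage = £4,186,514.50 / £2,810,114.50 = 1.4898.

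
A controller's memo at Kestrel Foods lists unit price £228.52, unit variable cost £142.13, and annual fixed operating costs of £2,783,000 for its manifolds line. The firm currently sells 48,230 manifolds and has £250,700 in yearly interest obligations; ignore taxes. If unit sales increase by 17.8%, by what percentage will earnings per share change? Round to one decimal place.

+65.5%

Total contribution margin = 48,230 × £86.39 = £4,166,589.70.
Operating income = contribution − fixed costs = £4,166,589.70 − £2,783,000 = £1,383,589.70.
After interest of £250,700.00, pre-tax earnings = £1,132,889.70.
Degree of combined leverage = contribution ÷ (EBIT − I) = £4,166,589.70 ÷ £1,132,889.70 = 3.6778.
EPS therefore changes by 3.6778 × (+17.8%) = +65.5%.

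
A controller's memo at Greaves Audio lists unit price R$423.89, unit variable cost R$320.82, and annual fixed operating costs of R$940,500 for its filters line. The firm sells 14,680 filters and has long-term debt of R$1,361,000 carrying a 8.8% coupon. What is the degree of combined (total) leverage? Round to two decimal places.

At 14,680 units, contribution = 14,680 × R$103.07 = R$1,513,067.60.
EBIT = R$1,513,067.60 − R$940,500 = R$572,567.60. Interest = R$119,768.00, so EBIT − I = R$452,799.60.
DCL = contribution ÷ (EBIT − I) = R$1,513,067.60 ÷ R$452,799.60 = 3.3416.

3.34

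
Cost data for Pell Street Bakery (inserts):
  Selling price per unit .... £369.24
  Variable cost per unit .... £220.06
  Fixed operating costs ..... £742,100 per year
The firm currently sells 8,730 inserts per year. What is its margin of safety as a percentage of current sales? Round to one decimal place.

43.0%

Contribution margin per unit = £369.24 − £220.06 = £149.18. Break-even units = £742,100 ÷ £149.18 = 4,974.53; break-even revenue = 4,974.53 × £369.24 = £1,836,794.50.
Actual sales revenue = 8,730 × £369.24 = £3,223,465.20.
Margin of safety = (£3,223,465.20 − £1,836,794.50) ÷ £3,223,465.20 = 43.0%.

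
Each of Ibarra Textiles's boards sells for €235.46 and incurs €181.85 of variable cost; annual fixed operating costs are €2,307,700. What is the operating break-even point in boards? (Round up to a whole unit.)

43,047 boards

Each unit contributes €235.46 − €181.85 = €53.61.
Break-even volume = fixed costs ÷ CM per unit = €2,307,700 ÷ €53.61 = 43,046.07, so 43,047 boards.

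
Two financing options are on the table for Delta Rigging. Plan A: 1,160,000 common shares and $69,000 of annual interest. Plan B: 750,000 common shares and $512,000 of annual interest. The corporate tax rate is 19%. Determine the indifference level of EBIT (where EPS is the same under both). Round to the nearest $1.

At indifference, (EBIT − 69,000)(1 − t)/1,160,000 = (EBIT − 512,000)(1 − t)/750,000.
The (1 − t) factor cancels: (EBIT − 69,000) × 750,000 = (EBIT − 512,000) × 1,160,000.
EBIT × (1,160,000 − 750,000) = 512,000 × 1,160,000 − 69,000 × 750,000 = 542,170,000,000, so EBIT = 542,170,000,000 ÷ 410,000 = 1,322,365.85.

$1,322,366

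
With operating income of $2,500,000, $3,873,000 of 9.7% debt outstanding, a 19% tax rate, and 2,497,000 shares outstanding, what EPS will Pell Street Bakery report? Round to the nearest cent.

Interest = $375,681.00, so EBT = $2,500,000 − $375,681.00 = $2,124,319.00.
Net income = $2,124,319.00 × (1 − 0.19) = $1,720,698.39.
Per share: $1,720,698.39 / 2,497,000 shares = $0.69.

$0.69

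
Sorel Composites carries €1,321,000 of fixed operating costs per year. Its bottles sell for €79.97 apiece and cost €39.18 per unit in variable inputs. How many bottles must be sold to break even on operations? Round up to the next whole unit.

32,386 bottles

Each unit contributes €79.97 − €39.18 = €40.79.
Break-even Q = €1,321,000 / €40.79 = 32,385.39 → 32,386 bottles.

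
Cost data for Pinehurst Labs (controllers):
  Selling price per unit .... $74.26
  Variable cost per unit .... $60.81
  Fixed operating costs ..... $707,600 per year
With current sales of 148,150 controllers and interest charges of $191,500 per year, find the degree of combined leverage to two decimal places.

At 148,150 units, contribution = 148,150 × $13.45 = $1,992,617.50.
Operating income = contribution − fixed costs = $1,992,617.50 − $707,600 = $1,285,017.50. Interest = $191,500.00.
DOL = $1,992,617.50 ÷ $1,285,017.50 = 1.5507; DFL = $1,285,017.50 ÷ $1,093,517.50 = 1.1751.
Combined leverage = 1.5507 × 1.1751 = 1.8222.

1.82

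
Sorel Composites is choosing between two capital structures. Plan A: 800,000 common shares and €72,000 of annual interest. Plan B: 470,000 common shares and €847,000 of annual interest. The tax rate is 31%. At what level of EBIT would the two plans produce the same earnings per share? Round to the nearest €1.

Set EPS_A = EPS_B: (EBIT − €72,000)(1 − 0.31) ÷ 800,000 = (EBIT − €847,000)(1 − 0.31) ÷ 470,000.
Cancelling (1 − t) and cross-multiplying: 470,000·(EBIT − 72,000) = 800,000·(EBIT − 847,000).
Solving, EBIT = (847,000·800,000 − 72,000·470,000) / (800,000 − 470,000) = 643,760,000,000 / 330,000 = 1,950,787.88.

€1,950,788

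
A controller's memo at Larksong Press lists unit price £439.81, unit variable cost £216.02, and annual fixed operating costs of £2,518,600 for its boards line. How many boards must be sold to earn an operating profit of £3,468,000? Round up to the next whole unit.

26,751 boards

Unit CM = price − variable cost = £439.81 − £216.02 = £223.79.
Need Q such that Q × £223.79 − £2,518,600 = £3,468,000, i.e. Q = £5,986,600 / £223.79 = 26,750.97 → 26,751.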